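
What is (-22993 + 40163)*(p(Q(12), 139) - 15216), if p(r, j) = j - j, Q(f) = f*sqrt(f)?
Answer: -261258720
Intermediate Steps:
Q(f) = f**(3/2)
p(r, j) = 0
(-22993 + 40163)*(p(Q(12), 139) - 15216) = (-22993 + 40163)*(0 - 15216) = 17170*(-15216) = -261258720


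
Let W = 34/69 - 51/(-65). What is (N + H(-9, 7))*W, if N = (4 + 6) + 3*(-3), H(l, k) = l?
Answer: -45832/4485 ≈ -10.219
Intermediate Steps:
N = 1 (N = 10 - 9 = 1)
W = 5729/4485 (W = 34*(1/69) - 51*(-1/65) = 34/69 + 51/65 = 5729/4485 ≈ 1.2774)
(N + H(-9, 7))*W = (1 - 9)*(5729/4485) = -8*5729/4485 = -45832/4485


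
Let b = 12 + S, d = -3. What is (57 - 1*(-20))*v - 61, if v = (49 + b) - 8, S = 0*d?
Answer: 4020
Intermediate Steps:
S = 0 (S = 0*(-3) = 0)
b = 12 (b = 12 + 0 = 12)
v = 53 (v = (49 + 12) - 8 = 61 - 8 = 53)
(57 - 1*(-20))*v - 61 = (57 - 1*(-20))*53 - 61 = (57 + 20)*53 - 61 = 77*53 - 61 = 4081 - 61 = 4020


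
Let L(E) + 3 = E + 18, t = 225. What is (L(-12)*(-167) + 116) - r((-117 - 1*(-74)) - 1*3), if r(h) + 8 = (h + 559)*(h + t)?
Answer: -92204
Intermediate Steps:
L(E) = 15 + E (L(E) = -3 + (E + 18) = -3 + (18 + E) = 15 + E)
r(h) = -8 + (225 + h)*(559 + h) (r(h) = -8 + (h + 559)*(h + 225) = -8 + (559 + h)*(225 + h) = -8 + (225 + h)*(559 + h))
(L(-12)*(-167) + 116) - r((-117 - 1*(-74)) - 1*3) = ((15 - 12)*(-167) + 116) - (125767 + ((-117 - 1*(-74)) - 1*3)² + 784*((-117 - 1*(-74)) - 1*3)) = (3*(-167) + 116) - (125767 + ((-117 + 74) - 3)² + 784*((-117 + 74) - 3)) = (-501 + 116) - (125767 + (-43 - 3)² + 784*(-43 - 3)) = -385 - (125767 + (-46)² + 784*(-46)) = -385 - (125767 + 2116 - 36064) = -385 - 1*91819 = -385 - 91819 = -92204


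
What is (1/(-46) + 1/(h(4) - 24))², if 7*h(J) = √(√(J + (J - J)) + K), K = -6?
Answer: 105887910/26344860721 + 144067*I/2290857454 ≈ 0.0040193 + 6.2888e-5*I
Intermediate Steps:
h(J) = √(-6 + √J)/7 (h(J) = √(√(J + (J - J)) - 6)/7 = √(√(J + 0) - 6)/7 = √(√J - 6)/7 = √(-6 + √J)/7)
(1/(-46) + 1/(h(4) - 24))² = (1/(-46) + 1/(√(-6 + √4)/7 - 24))² = (-1/46 + 1/(√(-6 + 2)/7 - 24))² = (-1/46 + 1/(√(-4)/7 - 24))² = (-1/46 + 1/((2*I)/7 - 24))² = (-1/46 + 1/(2*I/7 - 24))² = (-1/46 + 1/(-24 + 2*I/7))² = (-1/46 + 49*(-24 - 2*I/7)/28228)²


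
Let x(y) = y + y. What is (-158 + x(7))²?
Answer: 20736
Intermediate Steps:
x(y) = 2*y
(-158 + x(7))² = (-158 + 2*7)² = (-158 + 14)² = (-144)² = 20736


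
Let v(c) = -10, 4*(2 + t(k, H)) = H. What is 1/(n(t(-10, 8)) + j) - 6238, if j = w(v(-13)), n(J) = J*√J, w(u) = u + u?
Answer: -124761/20 ≈ -6238.0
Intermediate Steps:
t(k, H) = -2 + H/4
w(u) = 2*u
n(J) = J^(3/2)
j = -20 (j = 2*(-10) = -20)
1/(n(t(-10, 8)) + j) - 6238 = 1/((-2 + (¼)*8)^(3/2) - 20) - 6238 = 1/((-2 + 2)^(3/2) - 20) - 6238 = 1/(0^(3/2) - 20) - 6238 = 1/(0 - 20) - 6238 = 1/(-20) - 6238 = -1/20 - 6238 = -124761/20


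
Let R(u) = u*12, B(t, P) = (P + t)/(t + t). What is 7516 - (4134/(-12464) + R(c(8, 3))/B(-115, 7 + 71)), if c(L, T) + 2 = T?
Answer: 1715945503/230584 ≈ 7441.7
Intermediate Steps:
c(L, T) = -2 + T
B(t, P) = (P + t)/(2*t) (B(t, P) = (P + t)/((2*t)) = (P + t)*(1/(2*t)) = (P + t)/(2*t))
R(u) = 12*u
7516 - (4134/(-12464) + R(c(8, 3))/B(-115, 7 + 71)) = 7516 - (4134/(-12464) + (12*(-2 + 3))/(((1/2)*((7 + 71) - 115)/(-115)))) = 7516 - (4134*(-1/12464) + (12*1)/(((1/2)*(-1/115)*(78 - 115)))) = 7516 - (-2067/6232 + 12/(((1/2)*(-1/115)*(-37)))) = 7516 - (-2067/6232 + 12/(37/230)) = 7516 - (-2067/6232 + 12*(230/37)) = 7516 - (-2067/6232 + 2760/37) = 7516 - 1*17123841/230584 = 7516 - 17123841/230584 = 1715945503/230584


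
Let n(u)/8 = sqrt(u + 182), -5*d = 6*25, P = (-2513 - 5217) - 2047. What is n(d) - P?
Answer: 9777 + 16*sqrt(38) ≈ 9875.6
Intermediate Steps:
P = -9777 (P = -7730 - 2047 = -9777)
d = -30 (d = -6*25/5 = -1/5*150 = -30)
n(u) = 8*sqrt(182 + u) (n(u) = 8*sqrt(u + 182) = 8*sqrt(182 + u))
n(d) - P = 8*sqrt(182 - 30) - 1*(-9777) = 8*sqrt(152) + 9777 = 8*(2*sqrt(38)) + 9777 = 16*sqrt(38) + 9777 = 9777 + 16*sqrt(38)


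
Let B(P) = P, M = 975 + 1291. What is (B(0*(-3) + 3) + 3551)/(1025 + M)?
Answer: 3554/3291 ≈ 1.0799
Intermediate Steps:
M = 2266
(B(0*(-3) + 3) + 3551)/(1025 + M) = ((0*(-3) + 3) + 3551)/(1025 + 2266) = ((0 + 3) + 3551)/3291 = (3 + 3551)*(1/3291) = 3554*(1/3291) = 3554/3291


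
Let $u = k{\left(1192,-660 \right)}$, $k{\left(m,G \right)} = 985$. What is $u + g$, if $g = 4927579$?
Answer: $4928564$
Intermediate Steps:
$u = 985$
$u + g = 985 + 4927579 = 4928564$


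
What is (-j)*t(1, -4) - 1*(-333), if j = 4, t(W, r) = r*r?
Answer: 269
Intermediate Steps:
t(W, r) = r²
(-j)*t(1, -4) - 1*(-333) = -1*4*(-4)² - 1*(-333) = -4*16 + 333 = -64 + 333 = 269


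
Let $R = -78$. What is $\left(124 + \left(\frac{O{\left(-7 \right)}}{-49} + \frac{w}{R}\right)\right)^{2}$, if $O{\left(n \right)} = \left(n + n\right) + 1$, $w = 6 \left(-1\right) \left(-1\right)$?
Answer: $\frac{6258075664}{405769} \approx 15423.0$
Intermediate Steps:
$w = 6$ ($w = \left(-6\right) \left(-1\right) = 6$)
$O{\left(n \right)} = 1 + 2 n$ ($O{\left(n \right)} = 2 n + 1 = 1 + 2 n$)
$\left(124 + \left(\frac{O{\left(-7 \right)}}{-49} + \frac{w}{R}\right)\right)^{2} = \left(124 + \left(\frac{1 + 2 \left(-7\right)}{-49} + \frac{6}{-78}\right)\right)^{2} = \left(124 + \left(\left(1 - 14\right) \left(- \frac{1}{49}\right) + 6 \left(- \frac{1}{78}\right)\right)\right)^{2} = \left(124 - - \frac{120}{637}\right)^{2} = \left(124 + \left(\frac{13}{49} - \frac{1}{13}\right)\right)^{2} = \left(124 + \frac{120}{637}\right)^{2} = \left(\frac{79108}{637}\right)^{2} = \frac{6258075664}{405769}$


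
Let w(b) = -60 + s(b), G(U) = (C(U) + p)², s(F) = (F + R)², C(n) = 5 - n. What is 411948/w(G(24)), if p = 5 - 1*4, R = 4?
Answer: 102987/26881 ≈ 3.8312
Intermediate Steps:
p = 1 (p = 5 - 4 = 1)
s(F) = (4 + F)² (s(F) = (F + 4)² = (4 + F)²)
G(U) = (6 - U)² (G(U) = ((5 - U) + 1)² = (6 - U)²)
w(b) = -60 + (4 + b)²
411948/w(G(24)) = 411948/(-60 + (4 + (-6 + 24)²)²) = 411948/(-60 + (4 + 18²)²) = 411948/(-60 + (4 + 324)²) = 411948/(-60 + 328²) = 411948/(-60 + 107584) = 411948/107524 = 411948*(1/107524) = 102987/26881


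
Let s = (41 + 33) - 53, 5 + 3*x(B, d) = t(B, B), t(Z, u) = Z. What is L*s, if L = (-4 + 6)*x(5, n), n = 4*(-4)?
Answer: 0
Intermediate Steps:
n = -16
x(B, d) = -5/3 + B/3
s = 21 (s = 74 - 53 = 21)
L = 0 (L = (-4 + 6)*(-5/3 + (⅓)*5) = 2*(-5/3 + 5/3) = 2*0 = 0)
L*s = 0*21 = 0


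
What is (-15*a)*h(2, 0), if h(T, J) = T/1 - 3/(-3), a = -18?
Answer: 810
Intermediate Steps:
h(T, J) = 1 + T (h(T, J) = T*1 - 3*(-⅓) = T + 1 = 1 + T)
(-15*a)*h(2, 0) = (-15*(-18))*(1 + 2) = 270*3 = 810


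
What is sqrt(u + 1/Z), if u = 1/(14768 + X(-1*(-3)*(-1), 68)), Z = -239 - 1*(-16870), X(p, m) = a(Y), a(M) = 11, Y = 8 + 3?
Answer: 3*sqrt(857805526010)/245789549 ≈ 0.011305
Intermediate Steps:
Y = 11
X(p, m) = 11
Z = 16631 (Z = -239 + 16870 = 16631)
u = 1/14779 (u = 1/(14768 + 11) = 1/14779 ≈ 6.7664e-5)
sqrt(u + 1/Z) = sqrt(1/14779 + 1/16631) = sqrt(31410/245789549) = 3*sqrt(857805526010)/245789549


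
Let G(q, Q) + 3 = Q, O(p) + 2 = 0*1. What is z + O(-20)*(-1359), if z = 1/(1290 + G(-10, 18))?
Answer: 3546991/1305 ≈ 2718.0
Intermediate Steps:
O(p) = -2 (O(p) = -2 + 0*1 = -2 + 0 = -2)
G(q, Q) = -3 + Q
z = 1/1305 (z = 1/(1290 + (-3 + 18)) = 1/(1290 + 15) = 1/1305 ≈ 0.00076628)
z + O(-20)*(-1359) = 1/1305 - 2*(-1359) = 1/1305 + 2718 = 3546991/1305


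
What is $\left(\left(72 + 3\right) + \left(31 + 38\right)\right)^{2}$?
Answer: $20736$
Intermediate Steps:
$\left(\left(72 + 3\right) + \left(31 + 38\right)\right)^{2} = \left(75 + 69\right)^{2} = 144^{2} = 20736$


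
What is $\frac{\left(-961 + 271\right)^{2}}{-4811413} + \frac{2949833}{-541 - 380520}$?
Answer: $- \frac{14374287986129}{1833441849193} \approx -7.8401$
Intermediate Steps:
$\frac{\left(-961 + 271\right)^{2}}{-4811413} + \frac{2949833}{-541 - 380520} = \left(-690\right)^{2} \left(- \frac{1}{4811413}\right) + \frac{2949833}{-541 - 380520} = 476100 \left(- \frac{1}{4811413}\right) + \frac{2949833}{-381061} = - \frac{476100}{4811413} + 2949833 \left(- \frac{1}{381061}\right) = - \frac{476100}{4811413} - \frac{2949833}{381061} = - \frac{14374287986129}{1833441849193}$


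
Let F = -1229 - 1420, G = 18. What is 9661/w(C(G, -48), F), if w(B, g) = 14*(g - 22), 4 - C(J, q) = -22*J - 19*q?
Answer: -9661/37394 ≈ -0.25836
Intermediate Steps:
C(J, q) = 4 + 19*q + 22*J (C(J, q) = 4 - (-22*J - 19*q) = 4 + (19*q + 22*J) = 4 + 19*q + 22*J)
F = -2649
w(B, g) = -308 + 14*g (w(B, g) = 14*(-22 + g) = -308 + 14*g)
9661/w(C(G, -48), F) = 9661/(-308 + 14*(-2649)) = 9661/(-308 - 37086) = 9661/(-37394) = 9661*(-1/37394) = -9661/37394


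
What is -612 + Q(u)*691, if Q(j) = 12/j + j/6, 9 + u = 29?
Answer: 31589/15 ≈ 2105.9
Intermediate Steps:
u = 20 (u = -9 + 29 = 20)
Q(j) = 12/j + j/6 (Q(j) = 12/j + j*(1/6) = 12/j + j/6)
-612 + Q(u)*691 = -612 + (12/20 + (1/6)*20)*691 = -612 + (12*(1/20) + 10/3)*691 = -612 + (3/5 + 10/3)*691 = -612 + (59/15)*691 = -612 + 40769/15 = 31589/15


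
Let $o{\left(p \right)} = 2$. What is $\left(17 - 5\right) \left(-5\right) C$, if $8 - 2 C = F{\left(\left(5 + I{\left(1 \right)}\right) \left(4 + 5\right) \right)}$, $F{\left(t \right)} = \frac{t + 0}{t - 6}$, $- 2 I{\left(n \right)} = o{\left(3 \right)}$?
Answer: $-204$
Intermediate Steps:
$I{\left(n \right)} = -1$ ($I{\left(n \right)} = \left(- \frac{1}{2}\right) 2 = -1$)
$F{\left(t \right)} = \frac{t}{-6 + t}$
$C = \frac{17}{5}$ ($C = 4 - \frac{\left(5 - 1\right) \left(4 + 5\right) \frac{1}{-6 + \left(5 - 1\right) \left(4 + 5\right)}}{2} = 4 - \frac{4 \cdot 9 \frac{1}{-6 + 4 \cdot 9}}{2} = 4 - \frac{36 \frac{1}{-6 + 36}}{2} = 4 - \frac{36 \cdot \frac{1}{30}}{2} = 4 - \frac{3}{5} = \frac{17}{5} \approx 3.4$)
$\left(17 - 5\right) \left(-5\right) C = \left(17 - 5\right) \left(-5\right) \frac{17}{5} = 12 \left(-5\right) \frac{17}{5} = \left(-60\right) \frac{17}{5} = -204$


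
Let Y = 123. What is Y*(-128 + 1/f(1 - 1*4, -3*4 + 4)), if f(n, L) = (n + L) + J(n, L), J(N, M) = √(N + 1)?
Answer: -15755 - I*√2 ≈ -15755.0 - 1.4142*I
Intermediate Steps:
J(N, M) = √(1 + N)
f(n, L) = L + n + √(1 + n) (f(n, L) = (n + L) + √(1 + n) = (L + n) + √(1 + n) = L + n + √(1 + n))
Y*(-128 + 1/f(1 - 1*4, -3*4 + 4)) = 123*(-128 + 1/((-3*4 + 4) + (1 - 1*4) + √(1 + (1 - 1*4)))) = 123*(-128 + 1/((-12 + 4) + (1 - 4) + √(1 + (1 - 4)))) = 123*(-128 + 1/(-8 - 3 + √(1 - 3))) = 123*(-128 + 1/(-8 - 3 + √(-2))) = 123*(-128 + 1/(-8 - 3 + I*√2)) = 123*(-128 + 1/(-11 + I*√2)) = -15744 + 123/(-11 + I*√2)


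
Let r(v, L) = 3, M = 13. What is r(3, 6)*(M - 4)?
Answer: 27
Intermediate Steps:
r(3, 6)*(M - 4) = 3*(13 - 4) = 3*9 = 27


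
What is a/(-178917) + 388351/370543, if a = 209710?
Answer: -8223976663/66296441931 ≈ -0.12405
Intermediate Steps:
a/(-178917) + 388351/370543 = 209710/(-178917) + 388351/370543 = 209710*(-1/178917) + 388351*(1/370543) = -209710/178917 + 388351/370543 = -8223976663/66296441931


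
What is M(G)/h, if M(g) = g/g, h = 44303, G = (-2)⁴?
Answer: 1/44303 ≈ 2.2572e-5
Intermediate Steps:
G = 16
M(g) = 1
M(G)/h = 1/44303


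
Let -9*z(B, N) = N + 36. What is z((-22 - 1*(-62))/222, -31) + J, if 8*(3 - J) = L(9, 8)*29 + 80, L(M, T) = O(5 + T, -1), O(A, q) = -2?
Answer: -11/36 ≈ -0.30556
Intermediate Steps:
L(M, T) = -2
z(B, N) = -4 - N/9 (z(B, N) = -(N + 36)/9 = -(36 + N)/9 = -4 - N/9)
J = 1/4 (J = 3 - (-2*29 + 80)/8 = 3 - (-58 + 80)/8 = 3 - 1/8*22 = 3 - 11/4 = 1/4 ≈ 0.25000)
z((-22 - 1*(-62))/222, -31) + J = (-4 - 1/9*(-31)) + 1/4 = (-4 + 31/9) + 1/4 = -5/9 + 1/4 = -11/36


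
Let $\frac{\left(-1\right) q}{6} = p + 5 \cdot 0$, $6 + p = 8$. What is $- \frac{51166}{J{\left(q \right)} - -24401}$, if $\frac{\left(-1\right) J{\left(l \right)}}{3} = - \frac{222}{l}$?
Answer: $- \frac{102332}{48691} \approx -2.1017$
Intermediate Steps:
$p = 2$ ($p = -6 + 8 = 2$)
$q = -12$ ($q = - 6 \left(2 + 5 \cdot 0\right) = - 6 \left(2 + 0\right) = \left(-6\right) 2 = -12$)
$J{\left(l \right)} = \frac{666}{l}$ ($J{\left(l \right)} = - 3 \left(- \frac{222}{l}\right) = \frac{666}{l}$)
$- \frac{51166}{J{\left(q \right)} - -24401} = - \frac{51166}{\frac{666}{-12} - -24401} = - \frac{51166}{666 \left(- \frac{1}{12}\right) + 24401} = - \frac{51166}{- \frac{111}{2} + 24401} = - \frac{51166}{\frac{48691}{2}} = \left(-51166\right) \frac{2}{48691} = - \frac{102332}{48691}$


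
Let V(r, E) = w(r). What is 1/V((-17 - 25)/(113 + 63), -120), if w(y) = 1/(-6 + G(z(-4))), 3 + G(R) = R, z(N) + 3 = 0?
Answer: -12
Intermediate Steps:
z(N) = -3 (z(N) = -3 + 0 = -3)
G(R) = -3 + R
w(y) = -1/12 (w(y) = 1/(-6 + (-3 - 3)) = 1/(-6 - 6) = 1/(-12) = -1/12)
V(r, E) = -1/12
1/V((-17 - 25)/(113 + 63), -120) = 1/(-1/12) = -12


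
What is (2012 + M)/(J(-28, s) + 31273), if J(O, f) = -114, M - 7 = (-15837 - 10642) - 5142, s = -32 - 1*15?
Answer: -29602/31159 ≈ -0.95003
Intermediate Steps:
s = -47 (s = -32 - 15 = -47)
M = -31614 (M = 7 + ((-15837 - 10642) - 5142) = 7 + (-26479 - 5142) = 7 - 31621 = -31614)
(2012 + M)/(J(-28, s) + 31273) = (2012 - 31614)/(-114 + 31273) = -29602/31159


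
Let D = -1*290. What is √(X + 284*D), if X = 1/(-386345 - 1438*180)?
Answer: I*√34283477033416185/645185 ≈ 286.98*I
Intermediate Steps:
D = -290
X = -1/645185 (X = 1/(-386345 - 258840) = 1/(-645185) = -1/645185 ≈ -1.5499e-6)
√(X + 284*D) = √(-1/645185 + 284*(-290)) = √(-1/645185 - 82360) = √(-53137436601/645185) = I*√34283477033416185/645185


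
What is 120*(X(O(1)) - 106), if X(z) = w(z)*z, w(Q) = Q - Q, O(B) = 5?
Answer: -12720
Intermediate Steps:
w(Q) = 0
X(z) = 0 (X(z) = 0*z = 0)
120*(X(O(1)) - 106) = 120*(0 - 106) = 120*(-106) = -12720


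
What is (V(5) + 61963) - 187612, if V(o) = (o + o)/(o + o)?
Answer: -125648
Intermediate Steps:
V(o) = 1 (V(o) = (2*o)/((2*o)) = (2*o)*(1/(2*o)) = 1)
(V(5) + 61963) - 187612 = (1 + 61963) - 187612 = 61964 - 187612 = -125648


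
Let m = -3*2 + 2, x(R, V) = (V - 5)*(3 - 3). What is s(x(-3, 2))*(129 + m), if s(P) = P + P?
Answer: 0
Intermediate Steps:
x(R, V) = 0 (x(R, V) = (-5 + V)*0 = 0)
s(P) = 2*P
m = -4 (m = -6 + 2 = -4)
s(x(-3, 2))*(129 + m) = (2*0)*(129 - 4) = 0*125 = 0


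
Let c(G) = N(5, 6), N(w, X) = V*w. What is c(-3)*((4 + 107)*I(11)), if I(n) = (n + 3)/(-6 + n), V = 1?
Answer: 1554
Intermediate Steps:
N(w, X) = w (N(w, X) = 1*w = w)
c(G) = 5
I(n) = (3 + n)/(-6 + n)
c(-3)*((4 + 107)*I(11)) = 5*((4 + 107)*((3 + 11)/(-6 + 11))) = 5*(111*(14/5)) = 5*(1554/5) = 1554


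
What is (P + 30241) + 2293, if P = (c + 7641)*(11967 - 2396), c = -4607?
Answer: 29070948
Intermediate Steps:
P = 29038414 (P = (-4607 + 7641)*(11967 - 2396) = 3034*9571 = 29038414)
(P + 30241) + 2293 = (29038414 + 30241) + 2293 = 29068655 + 2293 = 29070948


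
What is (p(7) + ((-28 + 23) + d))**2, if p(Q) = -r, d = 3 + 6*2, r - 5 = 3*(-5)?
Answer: 400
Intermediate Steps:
r = -10 (r = 5 + 3*(-5) = 5 - 15 = -10)
d = 15 (d = 3 + 12 = 15)
p(Q) = 10 (p(Q) = -1*(-10) = 10)
(p(7) + ((-28 + 23) + d))**2 = (10 + ((-28 + 23) + 15))**2 = (10 + (-5 + 15))**2 = (10 + 10)**2 = 20**2 = 400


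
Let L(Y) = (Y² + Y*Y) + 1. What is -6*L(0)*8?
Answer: -48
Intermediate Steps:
L(Y) = 1 + 2*Y² (L(Y) = (Y² + Y²) + 1 = 2*Y² + 1 = 1 + 2*Y²)
-6*L(0)*8 = -6*(1 + 2*0²)*8 = -6*(1 + 2*0)*8 = -6*(1 + 0)*8 = -6*1*8 = -6*8 = -48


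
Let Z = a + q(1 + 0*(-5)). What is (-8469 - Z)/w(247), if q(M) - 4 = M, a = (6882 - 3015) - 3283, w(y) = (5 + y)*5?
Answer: -647/90 ≈ -7.1889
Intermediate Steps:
w(y) = 25 + 5*y
a = 584 (a = 3867 - 3283 = 584)
q(M) = 4 + M
Z = 589 (Z = 584 + (4 + (1 + 0*(-5))) = 584 + (4 + (1 + 0)) = 584 + (4 + 1) = 584 + 5 = 589)
(-8469 - Z)/w(247) = (-8469 - 1*589)/(25 + 5*247) = (-8469 - 589)/(25 + 1235) = -9058/1260 = -9058*1/1260 = -647/90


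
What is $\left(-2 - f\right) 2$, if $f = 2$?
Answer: $-8$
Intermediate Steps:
$\left(-2 - f\right) 2 = \left(-2 - 2\right) 2 = \left(-4\right) 2 = -8$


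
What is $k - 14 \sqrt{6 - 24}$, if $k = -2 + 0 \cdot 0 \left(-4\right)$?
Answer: $-2 - 42 i \sqrt{2} \approx -2.0 - 59.397 i$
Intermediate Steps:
$k = -2$ ($k = -2 + 0 \cdot 0 = -2 + 0 = -2$)
$k - 14 \sqrt{6 - 24} = -2 - 14 \sqrt{6 - 24} = -2 - 14 \sqrt{-18} = -2 - 14 \cdot 3 i \sqrt{2} = -2 - 42 i \sqrt{2}$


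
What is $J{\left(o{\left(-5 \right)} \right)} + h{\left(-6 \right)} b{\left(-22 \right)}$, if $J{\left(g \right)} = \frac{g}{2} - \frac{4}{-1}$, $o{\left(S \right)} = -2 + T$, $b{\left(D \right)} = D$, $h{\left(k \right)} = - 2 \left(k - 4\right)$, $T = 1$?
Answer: $- \frac{873}{2} \approx -436.5$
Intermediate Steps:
$h{\left(k \right)} = 8 - 2 k$ ($h{\left(k \right)} = - 2 \left(-4 + k\right) = 8 - 2 k$)
$o{\left(S \right)} = -1$ ($o{\left(S \right)} = -2 + 1 = -1$)
$J{\left(g \right)} = 4 + \frac{g}{2}$ ($J{\left(g \right)} = g \frac{1}{2} - -4 = \frac{g}{2} + 4 = 4 + \frac{g}{2}$)
$J{\left(o{\left(-5 \right)} \right)} + h{\left(-6 \right)} b{\left(-22 \right)} = \left(4 + \frac{1}{2} \left(-1\right)\right) + \left(8 - -12\right) \left(-22\right) = \left(4 - \frac{1}{2}\right) + \left(8 + 12\right) \left(-22\right) = \frac{7}{2} + 20 \left(-22\right) = \frac{7}{2} - 440 = - \frac{873}{2}$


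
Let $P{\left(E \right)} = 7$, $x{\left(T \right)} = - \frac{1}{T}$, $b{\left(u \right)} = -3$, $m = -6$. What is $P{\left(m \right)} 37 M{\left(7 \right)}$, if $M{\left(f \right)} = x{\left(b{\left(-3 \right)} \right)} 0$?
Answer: $0$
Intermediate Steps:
$M{\left(f \right)} = 0$ ($M{\left(f \right)} = - \frac{1}{-3} \cdot 0 = \left(-1\right) \left(- \frac{1}{3}\right) 0 = \frac{1}{3} \cdot 0 = 0$)
$P{\left(m \right)} 37 M{\left(7 \right)} = 7 \cdot 37 \cdot 0 = 259 \cdot 0 = 0$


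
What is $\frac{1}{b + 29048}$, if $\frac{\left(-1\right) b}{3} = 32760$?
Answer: $- \frac{1}{69232} \approx -1.4444 \cdot 10^{-5}$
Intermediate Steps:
$b = -98280$ ($b = \left(-3\right) 32760 = -98280$)
$\frac{1}{b + 29048} = \frac{1}{-98280 + 29048} = \frac{1}{-69232} = - \frac{1}{69232}$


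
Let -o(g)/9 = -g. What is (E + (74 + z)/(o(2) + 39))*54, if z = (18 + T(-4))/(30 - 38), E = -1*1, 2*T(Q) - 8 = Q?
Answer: 261/19 ≈ 13.737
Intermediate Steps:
T(Q) = 4 + Q/2
o(g) = 9*g (o(g) = -(-9)*g = 9*g)
E = -1
z = -5/2 (z = (18 + (4 + (½)*(-4)))/(30 - 38) = (18 + (4 - 2))/(-8) = (18 + 2)*(-⅛) = 20*(-⅛) = -5/2 ≈ -2.5000)
(E + (74 + z)/(o(2) + 39))*54 = (-1 + (74 - 5/2)/(9*2 + 39))*54 = (-1 + 143/(2*(18 + 39)))*54 = (-1 + (143/2)/57)*54 = (-1 + (143/2)*(1/57))*54 = (-1 + 143/114)*54 = (29/114)*54 = 261/19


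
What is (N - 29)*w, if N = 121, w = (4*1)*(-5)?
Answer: -1840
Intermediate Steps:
w = -20 (w = 4*(-5) = -20)
(N - 29)*w = (121 - 29)*(-20) = 92*(-20) = -1840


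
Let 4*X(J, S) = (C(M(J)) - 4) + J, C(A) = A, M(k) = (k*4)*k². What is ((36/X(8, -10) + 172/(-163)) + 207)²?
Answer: 3663721387225/86322681 ≈ 42442.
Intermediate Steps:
M(k) = 4*k³ (M(k) = (4*k)*k² = 4*k³)
X(J, S) = -1 + J³ + J/4 (X(J, S) = ((4*J³ - 4) + J)/4 = ((-4 + 4*J³) + J)/4 = (-4 + J + 4*J³)/4 = -1 + J³ + J/4)
((36/X(8, -10) + 172/(-163)) + 207)² = ((36/(-1 + 8³ + (¼)*8) + 172/(-163)) + 207)² = ((36/(-1 + 512 + 2) + 172*(-1/163)) + 207)² = ((36/513 - 172/163) + 207)² = ((36*(1/513) - 172/163) + 207)² = ((4/57 - 172/163) + 207)² = (-9152/9291 + 207)² = (1914085/9291)² = 3663721387225/86322681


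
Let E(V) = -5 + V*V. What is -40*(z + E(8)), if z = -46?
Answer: -520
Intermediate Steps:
E(V) = -5 + V²
-40*(z + E(8)) = -40*(-46 + (-5 + 8²)) = -40*(-46 + (-5 + 64)) = -40*(-46 + 59) = -40*13 = -520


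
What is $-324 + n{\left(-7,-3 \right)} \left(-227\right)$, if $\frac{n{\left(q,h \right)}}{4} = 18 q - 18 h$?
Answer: $65052$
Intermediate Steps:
$n{\left(q,h \right)} = - 72 h + 72 q$ ($n{\left(q,h \right)} = 4 \left(18 q - 18 h\right) = 4 \left(- 18 h + 18 q\right) = - 72 h + 72 q$)
$-324 + n{\left(-7,-3 \right)} \left(-227\right) = -324 + \left(\left(-72\right) \left(-3\right) + 72 \left(-7\right)\right) \left(-227\right) = -324 + \left(216 - 504\right) \left(-227\right) = -324 - -65376 = -324 + 65376 = 65052$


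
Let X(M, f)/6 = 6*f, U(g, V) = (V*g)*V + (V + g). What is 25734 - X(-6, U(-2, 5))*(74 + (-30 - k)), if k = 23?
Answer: 61266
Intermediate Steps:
U(g, V) = V + g + g*V² (U(g, V) = g*V² + (V + g) = V + g + g*V²)
X(M, f) = 36*f (X(M, f) = 6*(6*f) = 36*f)
25734 - X(-6, U(-2, 5))*(74 + (-30 - k)) = 25734 - 36*(5 - 2 - 2*5²)*(74 + (-30 - 1*23)) = 25734 - 36*(5 - 2 - 2*25)*(74 + (-30 - 23)) = 25734 - 36*(5 - 2 - 50)*(74 - 53) = 25734 - 36*(-47)*21 = 25734 - (-1692)*21 = 25734 - 1*(-35532) = 25734 + 35532 = 61266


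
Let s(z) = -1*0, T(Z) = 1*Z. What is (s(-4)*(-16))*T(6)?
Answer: 0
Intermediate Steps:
T(Z) = Z
s(z) = 0
(s(-4)*(-16))*T(6) = (0*(-16))*6 = 0*6 = 0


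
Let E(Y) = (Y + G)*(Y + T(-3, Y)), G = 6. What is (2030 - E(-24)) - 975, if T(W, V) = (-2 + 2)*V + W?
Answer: 569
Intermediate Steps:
T(W, V) = W (T(W, V) = 0*V + W = 0 + W = W)
E(Y) = (-3 + Y)*(6 + Y) (E(Y) = (Y + 6)*(Y - 3) = (6 + Y)*(-3 + Y) = (-3 + Y)*(6 + Y))
(2030 - E(-24)) - 975 = (2030 - (-18 + (-24)² + 3*(-24))) - 975 = (2030 - (-18 + 576 - 72)) - 975 = (2030 - 1*486) - 975 = (2030 - 486) - 975 = 1544 - 975 = 569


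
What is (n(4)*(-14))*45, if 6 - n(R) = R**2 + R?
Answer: 8820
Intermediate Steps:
n(R) = 6 - R - R**2 (n(R) = 6 - (R**2 + R) = 6 - (R + R**2) = 6 + (-R - R**2) = 6 - R - R**2)
(n(4)*(-14))*45 = ((6 - 1*4 - 1*4**2)*(-14))*45 = ((6 - 4 - 1*16)*(-14))*45 = ((6 - 4 - 16)*(-14))*45 = -14*(-14)*45 = 196*45 = 8820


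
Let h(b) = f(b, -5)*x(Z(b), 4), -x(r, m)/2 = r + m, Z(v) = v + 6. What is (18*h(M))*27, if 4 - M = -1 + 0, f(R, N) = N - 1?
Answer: 87480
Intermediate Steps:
f(R, N) = -1 + N
Z(v) = 6 + v
x(r, m) = -2*m - 2*r (x(r, m) = -2*(r + m) = -2*(m + r) = -2*m - 2*r)
M = 5 (M = 4 - (-1 + 0) = 4 - 1*(-1) = 4 + 1 = 5)
h(b) = 120 + 12*b (h(b) = (-1 - 5)*(-2*4 - 2*(6 + b)) = -6*(-8 + (-12 - 2*b)) = -6*(-20 - 2*b) = 120 + 12*b)
(18*h(M))*27 = (18*(120 + 12*5))*27 = (18*(120 + 60))*27 = (18*180)*27 = 3240*27 = 87480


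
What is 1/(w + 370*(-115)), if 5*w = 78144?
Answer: -5/134606 ≈ -3.7145e-5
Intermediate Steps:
w = 78144/5 (w = (⅕)*78144 = 78144/5 ≈ 15629.)
1/(w + 370*(-115)) = 1/(78144/5 + 370*(-115)) = 1/(78144/5 - 42550) = 1/(-134606/5) = -5/134606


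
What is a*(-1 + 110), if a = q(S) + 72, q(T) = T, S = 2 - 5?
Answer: 7521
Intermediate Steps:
S = -3
a = 69 (a = -3 + 72 = 69)
a*(-1 + 110) = 69*(-1 + 110) = 69*109 = 7521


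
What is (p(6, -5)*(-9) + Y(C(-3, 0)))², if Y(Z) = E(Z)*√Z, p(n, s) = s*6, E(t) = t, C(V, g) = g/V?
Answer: 72900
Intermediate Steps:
p(n, s) = 6*s
Y(Z) = Z^(3/2) (Y(Z) = Z*√Z = Z^(3/2))
(p(6, -5)*(-9) + Y(C(-3, 0)))² = ((6*(-5))*(-9) + (0/(-3))^(3/2))² = (-30*(-9) + (0*(-⅓))^(3/2))² = (270 + 0^(3/2))² = (270 + 0)² = 270² = 72900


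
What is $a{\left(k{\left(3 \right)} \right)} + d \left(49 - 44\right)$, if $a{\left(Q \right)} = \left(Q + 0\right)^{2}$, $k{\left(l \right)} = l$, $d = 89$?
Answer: $454$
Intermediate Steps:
$a{\left(Q \right)} = Q^{2}$
$a{\left(k{\left(3 \right)} \right)} + d \left(49 - 44\right) = 3^{2} + 89 \left(49 - 44\right) = 9 + 89 \left(49 - 44\right) = 9 + 89 \cdot 5 = 9 + 445 = 454$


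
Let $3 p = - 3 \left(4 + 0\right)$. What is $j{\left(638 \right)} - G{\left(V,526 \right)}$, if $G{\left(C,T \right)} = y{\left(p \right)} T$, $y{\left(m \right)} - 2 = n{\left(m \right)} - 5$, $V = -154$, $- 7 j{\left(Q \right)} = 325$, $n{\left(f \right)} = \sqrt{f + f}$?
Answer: $\frac{10721}{7} - 1052 i \sqrt{2} \approx 1531.6 - 1487.8 i$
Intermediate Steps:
$n{\left(f \right)} = \sqrt{2} \sqrt{f}$ ($n{\left(f \right)} = \sqrt{2 f} = \sqrt{2} \sqrt{f}$)
$j{\left(Q \right)} = - \frac{325}{7}$ ($j{\left(Q \right)} = \left(- \frac{1}{7}\right) 325 = - \frac{325}{7}$)
$p = -4$ ($p = \frac{\left(-3\right) \left(4 + 0\right)}{3} = \frac{\left(-3\right) 4}{3} = \frac{1}{3} \left(-12\right) = -4$)
$y{\left(m \right)} = -3 + \sqrt{2} \sqrt{m}$ ($y{\left(m \right)} = 2 + \left(\sqrt{2} \sqrt{m} - 5\right) = 2 + \left(-5 + \sqrt{2} \sqrt{m}\right) = -3 + \sqrt{2} \sqrt{m}$)
$G{\left(C,T \right)} = T \left(-3 + 2 i \sqrt{2}\right)$ ($G{\left(C,T \right)} = \left(-3 + \sqrt{2} \sqrt{-4}\right) T = \left(-3 + \sqrt{2} \cdot 2 i\right) T = \left(-3 + 2 i \sqrt{2}\right) T = T \left(-3 + 2 i \sqrt{2}\right)$)
$j{\left(638 \right)} - G{\left(V,526 \right)} = - \frac{325}{7} - 526 \left(-3 + 2 i \sqrt{2}\right) = - \frac{325}{7} - \left(-1578 + 1052 i \sqrt{2}\right) = - \frac{325}{7} + \left(1578 - 1052 i \sqrt{2}\right) = \frac{10721}{7} - 1052 i \sqrt{2}$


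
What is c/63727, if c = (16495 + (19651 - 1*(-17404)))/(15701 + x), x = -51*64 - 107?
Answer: 595/8730599 ≈ 6.8151e-5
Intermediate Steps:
x = -3371 (x = -3264 - 107 = -3371)
c = 595/137 (c = (16495 + (19651 - 1*(-17404)))/(15701 - 3371) = (16495 + (19651 + 17404))/12330 = (16495 + 37055)*(1/12330) = 53550*(1/12330) = 595/137 ≈ 4.3431)
c/63727 = (595/137)/63727 = (595/137)*(1/63727) = 595/8730599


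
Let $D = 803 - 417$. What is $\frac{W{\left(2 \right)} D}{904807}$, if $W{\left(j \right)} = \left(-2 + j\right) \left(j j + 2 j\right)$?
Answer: $0$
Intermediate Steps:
$D = 386$
$W{\left(j \right)} = \left(-2 + j\right) \left(j^{2} + 2 j\right)$
$\frac{W{\left(2 \right)} D}{904807} = \frac{2 \left(-4 + 2^{2}\right) 386}{904807} = 2 \left(-4 + 4\right) 386 \cdot \frac{1}{904807} = 2 \cdot 0 \cdot 386 \cdot \frac{1}{904807} = 0 \cdot 386 \cdot \frac{1}{904807} = 0 \cdot \frac{1}{904807} = 0$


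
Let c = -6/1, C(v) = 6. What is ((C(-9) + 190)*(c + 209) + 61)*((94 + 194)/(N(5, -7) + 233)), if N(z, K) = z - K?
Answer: 11476512/245 ≈ 46843.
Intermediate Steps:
c = -6 (c = 1*(-6) = -6)
((C(-9) + 190)*(c + 209) + 61)*((94 + 194)/(N(5, -7) + 233)) = ((6 + 190)*(-6 + 209) + 61)*((94 + 194)/((5 - 1*(-7)) + 233)) = (196*203 + 61)*(288/((5 + 7) + 233)) = (39788 + 61)*(288/(12 + 233)) = 39849*(288/245) = 11476512/245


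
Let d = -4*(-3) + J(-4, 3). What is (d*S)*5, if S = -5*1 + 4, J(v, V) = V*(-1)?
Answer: -45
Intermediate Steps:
J(v, V) = -V
d = 9 (d = -4*(-3) - 1*3 = 12 - 3 = 9)
S = -1 (S = -5 + 4 = -1)
(d*S)*5 = (9*(-1))*5 = -9*5 = -45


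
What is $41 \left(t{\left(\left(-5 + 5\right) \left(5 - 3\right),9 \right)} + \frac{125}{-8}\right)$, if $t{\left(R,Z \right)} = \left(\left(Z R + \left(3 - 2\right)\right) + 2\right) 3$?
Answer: $- \frac{2173}{8} \approx -271.63$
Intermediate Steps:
$t{\left(R,Z \right)} = 9 + 3 R Z$ ($t{\left(R,Z \right)} = \left(\left(R Z + \left(3 - 2\right)\right) + 2\right) 3 = \left(\left(R Z + 1\right) + 2\right) 3 = \left(\left(1 + R Z\right) + 2\right) 3 = \left(3 + R Z\right) 3 = 9 + 3 R Z$)
$41 \left(t{\left(\left(-5 + 5\right) \left(5 - 3\right),9 \right)} + \frac{125}{-8}\right) = 41 \left(\left(9 + 3 \left(-5 + 5\right) \left(5 - 3\right) 9\right) + \frac{125}{-8}\right) = 41 \left(\left(9 + 3 \cdot 0 \cdot 2 \cdot 9\right) + 125 \left(- \frac{1}{8}\right)\right) = 41 \left(\left(9 + 3 \cdot 0 \cdot 9\right) - \frac{125}{8}\right) = 41 \left(\left(9 + 0\right) - \frac{125}{8}\right) = 41 \left(9 - \frac{125}{8}\right) = 41 \left(- \frac{53}{8}\right) = - \frac{2173}{8}$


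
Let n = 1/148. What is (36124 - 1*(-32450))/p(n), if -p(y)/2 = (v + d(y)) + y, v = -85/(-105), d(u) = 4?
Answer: -106563996/14969 ≈ -7119.0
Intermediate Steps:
v = 17/21 (v = -85*(-1/105) = 17/21 ≈ 0.80952)
n = 1/148 ≈ 0.0067568
p(y) = -202/21 - 2*y (p(y) = -2*((17/21 + 4) + y) = -2*(101/21 + y) = -202/21 - 2*y)
(36124 - 1*(-32450))/p(n) = (36124 - 1*(-32450))/(-202/21 - 2*1/148) = (36124 + 32450)/(-202/21 - 1/74) = 68574/(-14969/1554) = 68574*(-1554/14969) = -106563996/14969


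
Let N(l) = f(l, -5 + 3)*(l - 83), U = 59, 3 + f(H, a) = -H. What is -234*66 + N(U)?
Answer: -13956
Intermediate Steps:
f(H, a) = -3 - H
N(l) = (-83 + l)*(-3 - l) (N(l) = (-3 - l)*(l - 83) = (-3 - l)*(-83 + l) = (-83 + l)*(-3 - l))
-234*66 + N(U) = -234*66 - (-83 + 59)*(3 + 59) = -15444 - 1*(-24)*62 = -15444 + 1488 = -13956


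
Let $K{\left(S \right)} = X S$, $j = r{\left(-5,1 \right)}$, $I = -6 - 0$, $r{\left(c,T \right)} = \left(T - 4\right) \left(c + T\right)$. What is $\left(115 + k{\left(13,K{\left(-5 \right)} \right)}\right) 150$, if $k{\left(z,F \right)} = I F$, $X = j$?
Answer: $71250$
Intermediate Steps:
$r{\left(c,T \right)} = \left(-4 + T\right) \left(T + c\right)$
$I = -6$ ($I = -6 + 0 = -6$)
$j = 12$ ($j = 1^{2} - 4 - -20 + 1 \left(-5\right) = 1 - 4 + 20 - 5 = 12$)
$X = 12$
$K{\left(S \right)} = 12 S$
$k{\left(z,F \right)} = - 6 F$
$\left(115 + k{\left(13,K{\left(-5 \right)} \right)}\right) 150 = \left(115 - 6 \cdot 12 \left(-5\right)\right) 150 = \left(115 - -360\right) 150 = \left(115 + 360\right) 150 = 475 \cdot 150 = 71250$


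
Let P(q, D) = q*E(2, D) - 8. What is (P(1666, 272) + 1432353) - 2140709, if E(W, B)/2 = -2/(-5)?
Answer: -3535156/5 ≈ -7.0703e+5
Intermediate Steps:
E(W, B) = ⅘ (E(W, B) = 2*(-2/(-5)) = 2*(-2*(-⅕)) = 2*(⅖) = ⅘)
P(q, D) = -8 + 4*q/5 (P(q, D) = q*(⅘) - 8 = 4*q/5 - 8 = -8 + 4*q/5)
(P(1666, 272) + 1432353) - 2140709 = ((-8 + (⅘)*1666) + 1432353) - 2140709 = ((-8 + 6664/5) + 1432353) - 2140709 = (6624/5 + 1432353) - 2140709 = 7168389/5 - 2140709 = -3535156/5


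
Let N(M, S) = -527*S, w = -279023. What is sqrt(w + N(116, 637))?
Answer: I*sqrt(614722) ≈ 784.04*I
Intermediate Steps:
sqrt(w + N(116, 637)) = sqrt(-279023 - 527*637) = sqrt(-279023 - 335699) = sqrt(-614722) = I*sqrt(614722)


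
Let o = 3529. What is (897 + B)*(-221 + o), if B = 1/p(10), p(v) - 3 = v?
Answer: 38577896/13 ≈ 2.9675e+6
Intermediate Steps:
p(v) = 3 + v
B = 1/13 (B = 1/(3 + 10) = 1/13 ≈ 0.076923)
(897 + B)*(-221 + o) = (897 + 1/13)*(-221 + 3529) = (11662/13)*3308 = 38577896/13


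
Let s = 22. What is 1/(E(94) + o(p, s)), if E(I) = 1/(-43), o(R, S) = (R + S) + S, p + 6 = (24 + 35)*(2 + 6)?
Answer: 43/21929 ≈ 0.0019609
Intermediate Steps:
p = 466 (p = -6 + (24 + 35)*(2 + 6) = -6 + 59*8 = -6 + 472 = 466)
o(R, S) = R + 2*S
E(I) = -1/43
1/(E(94) + o(p, s)) = 1/(-1/43 + (466 + 2*22)) = 1/(-1/43 + (466 + 44)) = 1/(-1/43 + 510) = 1/(21929/43) = 43/21929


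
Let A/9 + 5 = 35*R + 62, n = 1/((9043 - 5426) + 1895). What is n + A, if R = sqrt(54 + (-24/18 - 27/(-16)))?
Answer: 2827657/5512 + 105*sqrt(7827)/4 ≈ 2835.3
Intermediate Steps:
n = 1/5512 (n = 1/(3617 + 1895) = 1/5512 ≈ 0.00018142)
R = sqrt(7827)/12 (R = sqrt(54 + (-24*1/18 - 27*(-1/16))) = sqrt(54 + (-4/3 + 27/16)) = sqrt(54 + 17/48) = sqrt(2609/48) = sqrt(7827)/12 ≈ 7.3725)
A = 513 + 105*sqrt(7827)/4 (A = -45 + 9*(35*(sqrt(7827)/12) + 62) = -45 + 9*(35*sqrt(7827)/12 + 62) = -45 + 9*(62 + 35*sqrt(7827)/12) = -45 + (558 + 105*sqrt(7827)/4) = 513 + 105*sqrt(7827)/4 ≈ 2835.3)
n + A = 1/5512 + (513 + 105*sqrt(7827)/4) = 2827657/5512 + 105*sqrt(7827)/4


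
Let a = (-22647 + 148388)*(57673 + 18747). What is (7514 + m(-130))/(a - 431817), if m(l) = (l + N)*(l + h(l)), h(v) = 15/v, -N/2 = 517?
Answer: 2066588/124913040239 ≈ 1.6544e-5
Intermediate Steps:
N = -1034 (N = -2*517 = -1034)
m(l) = (-1034 + l)*(l + 15/l) (m(l) = (l - 1034)*(l + 15/l) = (-1034 + l)*(l + 15/l))
a = 9609127220 (a = 125741*76420 = 9609127220)
(7514 + m(-130))/(a - 431817) = (7514 + (15 + (-130)² - 15510/(-130) - 1034*(-130)))/(9609127220 - 431817) = (7514 + (15 + 16900 - 15510*(-1/130) + 134420))/9608695403 = (7514 + (15 + 16900 + 1551/13 + 134420))*(1/9608695403) = (7514 + 1968906/13)*(1/9608695403) = (2066588/13)*(1/9608695403) = 2066588/124913040239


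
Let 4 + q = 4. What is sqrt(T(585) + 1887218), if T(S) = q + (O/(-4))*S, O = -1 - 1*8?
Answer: sqrt(7554137)/2 ≈ 1374.2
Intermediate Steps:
O = -9 (O = -1 - 8 = -9)
q = 0 (q = -4 + 4 = 0)
T(S) = 9*S/4 (T(S) = 0 + (-9/(-4))*S = 0 + (-9*(-1/4))*S = 0 + 9*S/4 = 9*S/4)
sqrt(T(585) + 1887218) = sqrt((9/4)*585 + 1887218) = sqrt(5265/4 + 1887218) = sqrt(7554137/4) = sqrt(7554137)/2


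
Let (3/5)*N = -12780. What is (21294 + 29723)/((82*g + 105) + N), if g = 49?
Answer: -51017/17177 ≈ -2.9701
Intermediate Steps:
N = -21300 (N = (5/3)*(-12780) = -21300)
(21294 + 29723)/((82*g + 105) + N) = (21294 + 29723)/((82*49 + 105) - 21300) = 51017/((4018 + 105) - 21300) = 51017/(4123 - 21300) = 51017/(-17177) = 51017*(-1/17177) = -51017/17177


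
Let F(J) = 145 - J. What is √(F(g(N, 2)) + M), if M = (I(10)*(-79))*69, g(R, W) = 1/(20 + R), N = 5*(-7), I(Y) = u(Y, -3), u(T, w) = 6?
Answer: I*√7326210/15 ≈ 180.45*I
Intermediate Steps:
I(Y) = 6
N = -35
M = -32706 (M = (6*(-79))*69 = -474*69 = -32706)
√(F(g(N, 2)) + M) = √((145 - 1/(20 - 35)) - 32706) = √((145 - 1/(-15)) - 32706) = √((145 - 1*(-1/15)) - 32706) = √((145 + 1/15) - 32706) = √(2176/15 - 32706) = √(-488414/15) = I*√7326210/15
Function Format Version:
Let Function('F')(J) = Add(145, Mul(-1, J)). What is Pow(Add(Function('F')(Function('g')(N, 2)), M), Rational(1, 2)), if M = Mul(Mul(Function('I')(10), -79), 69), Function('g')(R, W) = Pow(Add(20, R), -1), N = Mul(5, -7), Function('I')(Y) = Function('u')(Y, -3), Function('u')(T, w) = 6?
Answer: Mul(Rational(1, 15), I, Pow(7326210, Rational(1, 2))) ≈ Mul(180.45, I)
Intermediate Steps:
Function('I')(Y) = 6
N = -35
M = -32706 (M = Mul(Mul(6, -79), 69) = Mul(-474, 69) = -32706)
Pow(Add(Function('F')(Function('g')(N, 2)), M), Rational(1, 2)) = Pow(Add(Add(145, Mul(-1, Pow(Add(20, -35), -1))), -32706), Rational(1, 2)) = Pow(Add(Add(145, Mul(-1, Pow(-15, -1))), -32706), Rational(1, 2)) = Pow(Add(Add(145, Mul(-1, Rational(-1, 15))), -32706), Rational(1, 2)) = Pow(Add(Add(145, Rational(1, 15)), -32706), Rational(1, 2)) = Pow(Add(Rational(2176, 15), -32706), Rational(1, 2)) = Pow(Rational(-488414, 15), Rational(1, 2)) = Mul(Rational(1, 15), I, Pow(7326210, Rational(1, 2)))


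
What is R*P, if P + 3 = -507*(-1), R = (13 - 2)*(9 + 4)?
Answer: 72072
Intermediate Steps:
R = 143 (R = 11*13 = 143)
P = 504 (P = -3 - 507*(-1) = -3 + 507 = 504)
R*P = 143*504 = 72072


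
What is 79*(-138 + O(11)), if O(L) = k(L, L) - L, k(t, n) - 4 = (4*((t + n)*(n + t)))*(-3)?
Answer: -470287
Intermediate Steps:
k(t, n) = 4 - 12*(n + t)² (k(t, n) = 4 + (4*((t + n)*(n + t)))*(-3) = 4 + (4*((n + t)*(n + t)))*(-3) = 4 + (4*(n + t)²)*(-3) = 4 - 12*(n + t)²)
O(L) = 4 - L - 48*L² (O(L) = (4 - 12*(L + L)²) - L = (4 - 12*4*L²) - L = (4 - 48*L²) - L = 4 - L - 48*L²)
79*(-138 + O(11)) = 79*(-138 + (4 - 1*11 - 48*11²)) = 79*(-138 + (4 - 11 - 48*121)) = 79*(-138 + (4 - 11 - 5808)) = 79*(-138 - 5815) = 79*(-5953) = -470287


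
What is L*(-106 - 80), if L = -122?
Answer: 22692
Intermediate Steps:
L*(-106 - 80) = -122*(-106 - 80) = -122*(-186) = 22692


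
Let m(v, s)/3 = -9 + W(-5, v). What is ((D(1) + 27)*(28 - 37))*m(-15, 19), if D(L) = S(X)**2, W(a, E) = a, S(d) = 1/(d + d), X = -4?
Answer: 326781/32 ≈ 10212.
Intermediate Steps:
S(d) = 1/(2*d)
D(L) = 1/64 (D(L) = ((1/2)/(-4))**2 = ((1/2)*(-1/4))**2 = (-1/8)**2 = 1/64)
m(v, s) = -42 (m(v, s) = 3*(-9 - 5) = 3*(-14) = -42)
((D(1) + 27)*(28 - 37))*m(-15, 19) = ((1/64 + 27)*(28 - 37))*(-42) = ((1729/64)*(-9))*(-42) = -15561/64*(-42) = 326781/32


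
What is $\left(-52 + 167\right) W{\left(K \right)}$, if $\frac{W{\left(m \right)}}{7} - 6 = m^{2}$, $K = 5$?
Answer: $24955$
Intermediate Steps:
$W{\left(m \right)} = 42 + 7 m^{2}$
$\left(-52 + 167\right) W{\left(K \right)} = \left(-52 + 167\right) \left(42 + 7 \cdot 5^{2}\right) = 115 \left(42 + 7 \cdot 25\right) = 115 \left(42 + 175\right) = 115 \cdot 217 = 24955$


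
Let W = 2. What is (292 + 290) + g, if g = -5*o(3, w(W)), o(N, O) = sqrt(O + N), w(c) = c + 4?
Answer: 567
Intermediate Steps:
w(c) = 4 + c
o(N, O) = sqrt(N + O)
g = -15 (g = -5*sqrt(3 + (4 + 2)) = -5*sqrt(3 + 6) = -5*sqrt(9) = -5*3 = -15)
(292 + 290) + g = (292 + 290) - 15 = 582 - 15 = 567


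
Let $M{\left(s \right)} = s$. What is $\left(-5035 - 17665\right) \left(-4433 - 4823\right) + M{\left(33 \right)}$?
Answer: $210111233$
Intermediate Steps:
$\left(-5035 - 17665\right) \left(-4433 - 4823\right) + M{\left(33 \right)} = \left(-5035 - 17665\right) \left(-4433 - 4823\right) + 33 = \left(-22700\right) \left(-9256\right) + 33 = 210111200 + 33 = 210111233$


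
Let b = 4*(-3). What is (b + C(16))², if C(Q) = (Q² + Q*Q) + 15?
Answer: 265225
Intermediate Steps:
C(Q) = 15 + 2*Q² (C(Q) = (Q² + Q²) + 15 = 2*Q² + 15 = 15 + 2*Q²)
b = -12
(b + C(16))² = (-12 + (15 + 2*16²))² = (-12 + (15 + 2*256))² = (-12 + (15 + 512))² = (-12 + 527)² = 515² = 265225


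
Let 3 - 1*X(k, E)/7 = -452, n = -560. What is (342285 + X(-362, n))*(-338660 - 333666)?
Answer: -232268463220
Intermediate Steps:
X(k, E) = 3185 (X(k, E) = 21 - 7*(-452) = 21 + 3164 = 3185)
(342285 + X(-362, n))*(-338660 - 333666) = (342285 + 3185)*(-338660 - 333666) = 345470*(-672326) = -232268463220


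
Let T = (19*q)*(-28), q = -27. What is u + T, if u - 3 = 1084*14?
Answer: 29543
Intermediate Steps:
u = 15179 (u = 3 + 1084*14 = 3 + 15176 = 15179)
T = 14364 (T = (19*(-27))*(-28) = -513*(-28) = 14364)
u + T = 15179 + 14364 = 29543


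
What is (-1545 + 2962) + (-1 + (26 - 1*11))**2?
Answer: 1613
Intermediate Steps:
(-1545 + 2962) + (-1 + (26 - 1*11))**2 = 1417 + (-1 + (26 - 11))**2 = 1417 + (-1 + 15)**2 = 1417 + 14**2 = 1417 + 196 = 1613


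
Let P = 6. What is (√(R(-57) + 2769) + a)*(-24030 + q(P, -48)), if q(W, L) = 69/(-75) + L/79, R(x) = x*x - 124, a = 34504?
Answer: -1637638060568/1975 - 47462267*√5894/1975 ≈ -8.3103e+8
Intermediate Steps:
R(x) = -124 + x² (R(x) = x² - 124 = -124 + x²)
q(W, L) = -23/25 + L/79 (q(W, L) = 69*(-1/75) + L*(1/79) = -23/25 + L/79)
(√(R(-57) + 2769) + a)*(-24030 + q(P, -48)) = (√((-124 + (-57)²) + 2769) + 34504)*(-24030 + (-23/25 + (1/79)*(-48))) = (√((-124 + 3249) + 2769) + 34504)*(-24030 + (-23/25 - 48/79)) = (√(3125 + 2769) + 34504)*(-24030 - 3017/1975) = (√5894 + 34504)*(-47462267/1975) = (34504 + √5894)*(-47462267/1975) = -1637638060568/1975 - 47462267*√5894/1975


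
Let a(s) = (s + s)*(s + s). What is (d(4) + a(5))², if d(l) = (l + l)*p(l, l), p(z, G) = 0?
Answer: 10000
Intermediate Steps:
d(l) = 0 (d(l) = (l + l)*0 = (2*l)*0 = 0)
a(s) = 4*s² (a(s) = (2*s)*(2*s) = 4*s²)
(d(4) + a(5))² = (0 + 4*5²)² = (0 + 4*25)² = (0 + 100)² = 100² = 10000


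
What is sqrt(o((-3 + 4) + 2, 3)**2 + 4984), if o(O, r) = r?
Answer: sqrt(4993) ≈ 70.661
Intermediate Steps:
sqrt(o((-3 + 4) + 2, 3)**2 + 4984) = sqrt(3**2 + 4984) = sqrt(9 + 4984) = sqrt(4993)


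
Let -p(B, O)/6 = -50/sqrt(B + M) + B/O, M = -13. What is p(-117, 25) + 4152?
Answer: 104502/25 - 30*I*sqrt(130)/13 ≈ 4180.1 - 26.312*I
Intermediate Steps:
p(B, O) = 300/sqrt(-13 + B) - 6*B/O (p(B, O) = -6*(-50/sqrt(B - 13) + B/O) = -6*(-50/sqrt(-13 + B) + B/O) = 300/sqrt(-13 + B) - 6*B/O)
p(-117, 25) + 4152 = (300/sqrt(-13 - 117) - 6*(-117)/25) + 4152 = (300/sqrt(-130) - 6*(-117)*1/25) + 4152 = (300*(-I*sqrt(130)/130) + 702/25) + 4152 = (-30*I*sqrt(130)/13 + 702/25) + 4152 = (702/25 - 30*I*sqrt(130)/13) + 4152 = 104502/25 - 30*I*sqrt(130)/13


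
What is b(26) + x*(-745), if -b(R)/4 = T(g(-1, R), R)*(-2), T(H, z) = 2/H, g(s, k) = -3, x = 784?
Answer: -1752256/3 ≈ -5.8409e+5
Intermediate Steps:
b(R) = -16/3 (b(R) = -4*2/(-3)*(-2) = -4*2*(-⅓)*(-2) = -(-8)*(-2)/3 = -4*4/3 = -16/3)
b(26) + x*(-745) = -16/3 + 784*(-745) = -16/3 - 584080 = -1752256/3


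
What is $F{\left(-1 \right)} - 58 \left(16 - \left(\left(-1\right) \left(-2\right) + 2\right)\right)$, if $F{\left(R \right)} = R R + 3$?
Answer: $-692$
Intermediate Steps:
$F{\left(R \right)} = 3 + R^{2}$ ($F{\left(R \right)} = R^{2} + 3 = 3 + R^{2}$)
$F{\left(-1 \right)} - 58 \left(16 - \left(\left(-1\right) \left(-2\right) + 2\right)\right) = \left(3 + \left(-1\right)^{2}\right) - 58 \left(16 - \left(\left(-1\right) \left(-2\right) + 2\right)\right) = \left(3 + 1\right) - 58 \left(16 - \left(2 + 2\right)\right) = 4 - 58 \left(16 - 4\right) = 4 - 696 = -692$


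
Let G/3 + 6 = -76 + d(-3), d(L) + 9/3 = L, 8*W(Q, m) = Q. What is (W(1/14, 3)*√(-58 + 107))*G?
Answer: -33/2 ≈ -16.500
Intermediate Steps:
W(Q, m) = Q/8
d(L) = -3 + L
G = -264 (G = -18 + 3*(-76 + (-3 - 3)) = -18 + 3*(-76 - 6) = -18 + 3*(-82) = -18 - 246 = -264)
(W(1/14, 3)*√(-58 + 107))*G = (((⅛)/14)*√(-58 + 107))*(-264) = (((⅛)*(1/14))*√49)*(-264) = ((1/112)*7)*(-264) = (1/16)*(-264) = -33/2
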